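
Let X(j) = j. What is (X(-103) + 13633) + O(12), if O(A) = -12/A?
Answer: 13529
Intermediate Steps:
(X(-103) + 13633) + O(12) = (-103 + 13633) - 12/12 = 13530 - 12*1/12 = 13530 - 1 = 13529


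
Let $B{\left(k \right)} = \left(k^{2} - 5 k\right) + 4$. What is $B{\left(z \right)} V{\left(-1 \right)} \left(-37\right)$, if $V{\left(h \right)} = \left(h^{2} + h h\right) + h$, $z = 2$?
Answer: $74$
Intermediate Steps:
$B{\left(k \right)} = 4 + k^{2} - 5 k$
$V{\left(h \right)} = h + 2 h^{2}$ ($V{\left(h \right)} = \left(h^{2} + h^{2}\right) + h = 2 h^{2} + h = h + 2 h^{2}$)
$B{\left(z \right)} V{\left(-1 \right)} \left(-37\right) = \left(4 + 2^{2} - 10\right) \left(- (1 + 2 \left(-1\right))\right) \left(-37\right) = \left(4 + 4 - 10\right) \left(- (1 - 2)\right) \left(-37\right) = - 2 \left(\left(-1\right) \left(-1\right)\right) \left(-37\right) = \left(-2\right) 1 \left(-37\right) = \left(-2\right) \left(-37\right) = 74$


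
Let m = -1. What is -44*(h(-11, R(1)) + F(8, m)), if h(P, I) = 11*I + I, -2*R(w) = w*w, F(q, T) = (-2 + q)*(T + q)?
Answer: -1584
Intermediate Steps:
R(w) = -w²/2 (R(w) = -w*w/2 = -w²/2)
h(P, I) = 12*I
-44*(h(-11, R(1)) + F(8, m)) = -44*(12*(-½*1²) + (8² - 2*(-1) - 2*8 - 1*8)) = -44*(12*(-½*1) + (64 + 2 - 16 - 8)) = -44*(12*(-½) + 42) = -44*(-6 + 42) = -44*36 = -1584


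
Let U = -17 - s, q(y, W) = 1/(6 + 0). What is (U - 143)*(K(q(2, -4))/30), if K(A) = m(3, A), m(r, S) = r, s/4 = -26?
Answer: -28/5 ≈ -5.6000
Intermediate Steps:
s = -104 (s = 4*(-26) = -104)
q(y, W) = ⅙ (q(y, W) = 1/6 = ⅙)
K(A) = 3
U = 87 (U = -17 - 1*(-104) = -17 + 104 = 87)
(U - 143)*(K(q(2, -4))/30) = (87 - 143)*(3/30) = -168/30 = -56*⅒ = -28/5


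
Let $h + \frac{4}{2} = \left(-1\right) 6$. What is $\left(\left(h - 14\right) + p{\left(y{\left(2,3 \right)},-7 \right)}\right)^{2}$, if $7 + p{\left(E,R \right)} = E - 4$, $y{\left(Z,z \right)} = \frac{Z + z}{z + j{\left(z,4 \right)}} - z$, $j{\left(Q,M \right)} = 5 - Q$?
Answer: $1225$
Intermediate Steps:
$h = -8$ ($h = -2 - 6 = -8$)
$y{\left(Z,z \right)} = - \frac{4 z}{5} + \frac{Z}{5}$ ($y{\left(Z,z \right)} = \frac{Z + z}{z - \left(-5 + z\right)} - z = \frac{Z + z}{5} - z = \left(Z + z\right) \frac{1}{5} - z = \left(\frac{Z}{5} + \frac{z}{5}\right) - z = - \frac{4 z}{5} + \frac{Z}{5}$)
$p{\left(E,R \right)} = -11 + E$ ($p{\left(E,R \right)} = -7 + \left(E - 4\right) = -7 + \left(-4 + E\right) = -11 + E$)
$\left(\left(h - 14\right) + p{\left(y{\left(2,3 \right)},-7 \right)}\right)^{2} = \left(\left(-8 - 14\right) + \left(-11 + \left(\left(- \frac{4}{5}\right) 3 + \frac{1}{5} \cdot 2\right)\right)\right)^{2} = \left(-22 + \left(-11 + \left(- \frac{12}{5} + \frac{2}{5}\right)\right)\right)^{2} = \left(-22 - 13\right)^{2} = \left(-35\right)^{2} = 1225$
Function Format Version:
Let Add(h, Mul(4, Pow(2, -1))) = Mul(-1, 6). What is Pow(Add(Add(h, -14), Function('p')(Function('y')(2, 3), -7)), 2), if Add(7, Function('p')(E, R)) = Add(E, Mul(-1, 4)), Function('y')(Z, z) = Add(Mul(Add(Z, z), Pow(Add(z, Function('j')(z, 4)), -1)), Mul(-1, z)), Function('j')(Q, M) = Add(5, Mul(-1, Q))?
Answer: 1225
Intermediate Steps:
h = -8 (h = Add(-2, Mul(-1, 6)) = Add(-2, -6) = -8)
Function('y')(Z, z) = Add(Mul(Rational(-4, 5), z), Mul(Rational(1, 5), Z)) (Function('y')(Z, z) = Add(Mul(Add(Z, z), Pow(Add(z, Add(5, Mul(-1, z))), -1)), Mul(-1, z)) = Add(Mul(Add(Z, z), Pow(5, -1)), Mul(-1, z)) = Add(Mul(Add(Z, z), Rational(1, 5)), Mul(-1, z)) = Add(Add(Mul(Rational(1, 5), Z), Mul(Rational(1, 5), z)), Mul(-1, z)) = Add(Mul(Rational(-4, 5), z), Mul(Rational(1, 5), Z)))
Function('p')(E, R) = Add(-11, E) (Function('p')(E, R) = Add(-7, Add(E, Mul(-1, 4))) = Add(-7, Add(E, -4)) = Add(-7, Add(-4, E)) = Add(-11, E))
Pow(Add(Add(h, -14), Function('p')(Function('y')(2, 3), -7)), 2) = Pow(Add(Add(-8, -14), Add(-11, Add(Mul(Rational(-4, 5), 3), Mul(Rational(1, 5), 2)))), 2) = Pow(Add(-22, Add(-11, Add(Rational(-12, 5), Rational(2, 5)))), 2) = Pow(Add(-22, Add(-11, -2)), 2) = Pow(Add(-22, -13), 2) = Pow(-35, 2) = 1225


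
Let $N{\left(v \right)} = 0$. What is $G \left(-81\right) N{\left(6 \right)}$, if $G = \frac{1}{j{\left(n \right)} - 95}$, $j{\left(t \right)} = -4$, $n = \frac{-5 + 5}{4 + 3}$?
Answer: $0$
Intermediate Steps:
$n = 0$ ($n = \frac{0}{7} = 0 \cdot \frac{1}{7} = 0$)
$G = - \frac{1}{99}$ ($G = \frac{1}{-4 - 95} = \frac{1}{-99} = - \frac{1}{99} \approx -0.010101$)
$G \left(-81\right) N{\left(6 \right)} = \left(- \frac{1}{99}\right) \left(-81\right) 0 = \frac{9}{11} \cdot 0 = 0$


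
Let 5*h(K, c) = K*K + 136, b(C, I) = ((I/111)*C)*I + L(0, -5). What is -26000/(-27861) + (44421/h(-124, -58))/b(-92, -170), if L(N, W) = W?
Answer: 214372581655609/229863919425672 ≈ 0.93261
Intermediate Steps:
b(C, I) = -5 + C*I²/111 (b(C, I) = ((I/111)*C)*I - 5 = (C*I/111)*I - 5 = C*I²/111 - 5 = -5 + C*I²/111)
h(K, c) = 136/5 + K²/5 (h(K, c) = (K*K + 136)/5 = (K² + 136)/5 = (136 + K²)/5 = 136/5 + K²/5)
-26000/(-27861) + (44421/h(-124, -58))/b(-92, -170) = -26000/(-27861) + (44421/(136/5 + (⅕)*(-124)²))/(-5 + (1/111)*(-92)*(-170)²) = -26000*(-1/27861) + (44421/(136/5 + (⅕)*15376))/(-5 + (1/111)*(-92)*28900) = 26000/27861 + (44421/(136/5 + 15376/5))/(-5 - 2658800/111) = 26000/27861 + (44421/(15512/5))/(-2659355/111) = 26000/27861 + (44421*(5/15512))*(-111/2659355) = 26000/27861 + (222105/15512)*(-111/2659355) = 26000/27861 - 4930731/8250382952 = 214372581655609/229863919425672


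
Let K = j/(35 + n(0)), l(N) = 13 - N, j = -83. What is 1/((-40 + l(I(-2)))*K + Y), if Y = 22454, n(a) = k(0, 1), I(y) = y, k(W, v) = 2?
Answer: 37/832873 ≈ 4.4425e-5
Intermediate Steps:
n(a) = 2
K = -83/37 (K = -83/(35 + 2) = -83/37 ≈ -2.2432)
1/((-40 + l(I(-2)))*K + Y) = 1/((-40 + (13 - 1*(-2)))*(-83/37) + 22454) = 1/((-40 + (13 + 2))*(-83/37) + 22454) = 1/((-40 + 15)*(-83/37) + 22454) = 1/(-25*(-83/37) + 22454) = 1/(2075/37 + 22454) = 1/(832873/37) = 37/832873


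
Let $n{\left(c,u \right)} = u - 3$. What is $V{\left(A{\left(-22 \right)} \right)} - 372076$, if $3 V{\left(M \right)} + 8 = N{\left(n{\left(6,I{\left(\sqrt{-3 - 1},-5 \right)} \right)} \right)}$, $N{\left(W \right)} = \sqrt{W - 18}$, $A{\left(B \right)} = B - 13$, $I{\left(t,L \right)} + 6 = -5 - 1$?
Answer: $- \frac{1116236}{3} + \frac{i \sqrt{33}}{3} \approx -3.7208 \cdot 10^{5} + 1.9149 i$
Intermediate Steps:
$I{\left(t,L \right)} = -12$ ($I{\left(t,L \right)} = -6 - 6 = -12$)
$n{\left(c,u \right)} = -3 + u$ ($n{\left(c,u \right)} = u - 3 = -3 + u$)
$A{\left(B \right)} = -13 + B$ ($A{\left(B \right)} = B - 13 = -13 + B$)
$N{\left(W \right)} = \sqrt{-18 + W}$
$V{\left(M \right)} = - \frac{8}{3} + \frac{i \sqrt{33}}{3}$ ($V{\left(M \right)} = - \frac{8}{3} + \frac{\sqrt{-18 - 15}}{3} = - \frac{8}{3} + \frac{\sqrt{-33}}{3} = - \frac{8}{3} + \frac{i \sqrt{33}}{3}$)
$V{\left(A{\left(-22 \right)} \right)} - 372076 = \left(- \frac{8}{3} + \frac{i \sqrt{33}}{3}\right) - 372076 = - \frac{1116236}{3} + \frac{i \sqrt{33}}{3}$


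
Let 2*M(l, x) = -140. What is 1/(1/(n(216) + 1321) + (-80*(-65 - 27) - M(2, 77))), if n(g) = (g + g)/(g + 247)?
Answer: 612055/4547569113 ≈ 0.00013459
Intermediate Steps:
M(l, x) = -70 (M(l, x) = (½)*(-140) = -70)
n(g) = 2*g/(247 + g) (n(g) = (2*g)/(247 + g) = 2*g/(247 + g))
1/(1/(n(216) + 1321) + (-80*(-65 - 27) - M(2, 77))) = 1/(1/(2*216/(247 + 216) + 1321) + (-80*(-65 - 27) - 1*(-70))) = 1/(1/(2*216/463 + 1321) + (-80*(-92) + 70)) = 1/(1/(2*216*(1/463) + 1321) + (7360 + 70)) = 1/(1/(432/463 + 1321) + 7430) = 1/(1/(612055/463) + 7430) = 1/(463/612055 + 7430) = 1/(4547569113/612055) = 612055/4547569113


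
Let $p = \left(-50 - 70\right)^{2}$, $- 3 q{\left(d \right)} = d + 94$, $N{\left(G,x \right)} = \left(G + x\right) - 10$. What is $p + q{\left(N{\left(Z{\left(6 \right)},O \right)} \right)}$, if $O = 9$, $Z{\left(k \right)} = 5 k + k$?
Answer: $14357$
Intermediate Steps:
$Z{\left(k \right)} = 6 k$
$N{\left(G,x \right)} = -10 + G + x$
$q{\left(d \right)} = - \frac{94}{3} - \frac{d}{3}$ ($q{\left(d \right)} = - \frac{d + 94}{3} = - \frac{94 + d}{3} = - \frac{94}{3} - \frac{d}{3}$)
$p = 14400$ ($p = \left(-120\right)^{2} = 14400$)
$p + q{\left(N{\left(Z{\left(6 \right)},O \right)} \right)} = 14400 - \left(\frac{94}{3} + \frac{-10 + 6 \cdot 6 + 9}{3}\right) = 14400 - \left(\frac{94}{3} + \frac{-10 + 36 + 9}{3}\right) = 14400 - 43 = 14357$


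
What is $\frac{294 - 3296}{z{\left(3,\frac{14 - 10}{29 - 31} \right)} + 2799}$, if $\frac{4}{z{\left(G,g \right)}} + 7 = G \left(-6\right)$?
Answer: $- \frac{75050}{69971} \approx -1.0726$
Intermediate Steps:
$z{\left(G,g \right)} = \frac{4}{-7 - 6 G}$ ($z{\left(G,g \right)} = \frac{4}{-7 + G \left(-6\right)} = \frac{4}{-7 - 6 G}$)
$\frac{294 - 3296}{z{\left(3,\frac{14 - 10}{29 - 31} \right)} + 2799} = \frac{294 - 3296}{- \frac{4}{7 + 6 \cdot 3} + 2799} = - \frac{3002}{- \frac{4}{7 + 18} + 2799} = - \frac{3002}{- \frac{4}{25} + 2799} = - \frac{3002}{\frac{69971}{25}} = \left(-3002\right) \frac{25}{69971} = - \frac{75050}{69971}$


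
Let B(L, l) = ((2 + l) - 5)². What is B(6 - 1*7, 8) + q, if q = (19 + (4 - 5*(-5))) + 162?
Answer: 235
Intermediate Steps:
B(L, l) = (-3 + l)²
q = 210 (q = (19 + (4 + 25)) + 162 = (19 + 29) + 162 = 48 + 162 = 210)
B(6 - 1*7, 8) + q = (-3 + 8)² + 210 = 5² + 210 = 25 + 210 = 235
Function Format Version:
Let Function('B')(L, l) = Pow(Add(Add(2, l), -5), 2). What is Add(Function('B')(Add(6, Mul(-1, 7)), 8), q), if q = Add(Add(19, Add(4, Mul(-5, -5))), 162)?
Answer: 235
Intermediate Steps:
Function('B')(L, l) = Pow(Add(-3, l), 2)
q = 210 (q = Add(Add(19, Add(4, 25)), 162) = Add(Add(19, 29), 162) = Add(48, 162) = 210)
Add(Function('B')(Add(6, Mul(-1, 7)), 8), q) = Add(Pow(Add(-3, 8), 2), 210) = Add(Pow(5, 2), 210) = Add(25, 210) = 235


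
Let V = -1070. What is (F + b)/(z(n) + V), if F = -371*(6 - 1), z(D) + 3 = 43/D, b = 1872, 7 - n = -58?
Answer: -1105/69702 ≈ -0.015853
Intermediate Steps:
n = 65 (n = 7 - 1*(-58) = 7 + 58 = 65)
z(D) = -3 + 43/D
F = -1855 (F = -371*5 = -1855)
(F + b)/(z(n) + V) = (-1855 + 1872)/((-3 + 43/65) - 1070) = 17/((-3 + 43*(1/65)) - 1070) = 17/((-3 + 43/65) - 1070) = 17/(-152/65 - 1070) = 17/(-69702/65) = 17*(-65/69702) = -1105/69702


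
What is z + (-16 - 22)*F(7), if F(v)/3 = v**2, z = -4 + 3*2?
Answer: -5584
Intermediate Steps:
z = 2 (z = -4 + 6 = 2)
F(v) = 3*v**2
z + (-16 - 22)*F(7) = 2 + (-16 - 22)*(3*7**2) = 2 - 114*49 = 2 - 38*147 = 2 - 5586 = -5584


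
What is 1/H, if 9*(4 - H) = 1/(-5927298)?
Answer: 53345682/213382729 ≈ 0.25000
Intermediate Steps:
H = 213382729/53345682 (H = 4 - ⅑/(-5927298) = 4 - ⅑*(-1/5927298) = 4 + 1/53345682 = 213382729/53345682 ≈ 4.0000)
1/H = 1/(213382729/53345682) = 53345682/213382729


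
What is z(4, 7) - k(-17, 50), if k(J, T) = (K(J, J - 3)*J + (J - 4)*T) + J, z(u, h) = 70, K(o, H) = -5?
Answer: 1052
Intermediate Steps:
k(J, T) = -4*J + T*(-4 + J) (k(J, T) = (-5*J + (J - 4)*T) + J = (-5*J + (-4 + J)*T) + J = (-5*J + T*(-4 + J)) + J = -4*J + T*(-4 + J))
z(4, 7) - k(-17, 50) = 70 - (-4*(-17) - 4*50 - 17*50) = 70 - (68 - 200 - 850) = 70 - 1*(-982) = 70 + 982 = 1052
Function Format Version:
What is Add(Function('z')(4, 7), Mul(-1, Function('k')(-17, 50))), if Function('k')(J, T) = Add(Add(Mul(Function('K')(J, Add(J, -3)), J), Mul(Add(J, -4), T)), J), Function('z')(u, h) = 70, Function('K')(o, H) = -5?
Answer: 1052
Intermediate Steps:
Function('k')(J, T) = Add(Mul(-4, J), Mul(T, Add(-4, J))) (Function('k')(J, T) = Add(Add(Mul(-5, J), Mul(Add(J, -4), T)), J) = Add(Add(Mul(-5, J), Mul(Add(-4, J), T)), J) = Add(Add(Mul(-5, J), Mul(T, Add(-4, J))), J) = Add(Mul(-4, J), Mul(T, Add(-4, J))))
Add(Function('z')(4, 7), Mul(-1, Function('k')(-17, 50))) = Add(70, Mul(-1, Add(Mul(-4, -17), Mul(-4, 50), Mul(-17, 50)))) = Add(70, Mul(-1, Add(68, -200, -850))) = Add(70, Mul(-1, -982)) = Add(70, 982) = 1052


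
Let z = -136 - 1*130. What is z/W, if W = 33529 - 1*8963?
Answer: -133/12283 ≈ -0.010828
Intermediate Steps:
W = 24566 (W = 33529 - 8963 = 24566)
z = -266 (z = -136 - 130 = -266)
z/W = -266/24566 = -266*1/24566 = -133/12283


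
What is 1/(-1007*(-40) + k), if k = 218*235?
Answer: 1/91510 ≈ 1.0928e-5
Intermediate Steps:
k = 51230
1/(-1007*(-40) + k) = 1/(-1007*(-40) + 51230) = 1/(40280 + 51230) = 1/91510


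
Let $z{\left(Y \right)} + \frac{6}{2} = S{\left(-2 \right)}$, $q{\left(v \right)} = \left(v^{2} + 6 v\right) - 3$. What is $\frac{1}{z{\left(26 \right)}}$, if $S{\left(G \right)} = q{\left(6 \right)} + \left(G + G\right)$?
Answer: $\frac{1}{62} \approx 0.016129$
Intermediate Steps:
$q{\left(v \right)} = -3 + v^{2} + 6 v$
$S{\left(G \right)} = 69 + 2 G$ ($S{\left(G \right)} = \left(-3 + 6^{2} + 6 \cdot 6\right) + \left(G + G\right) = \left(-3 + 36 + 36\right) + 2 G = 69 + 2 G$)
$z{\left(Y \right)} = 62$ ($z{\left(Y \right)} = -3 + \left(69 + 2 \left(-2\right)\right) = -3 + \left(69 - 4\right) = -3 + 65 = 62$)
$\frac{1}{z{\left(26 \right)}} = \frac{1}{62}$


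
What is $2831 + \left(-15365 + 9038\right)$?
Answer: $-3496$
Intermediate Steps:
$2831 + \left(-15365 + 9038\right) = 2831 - 6327 = -3496$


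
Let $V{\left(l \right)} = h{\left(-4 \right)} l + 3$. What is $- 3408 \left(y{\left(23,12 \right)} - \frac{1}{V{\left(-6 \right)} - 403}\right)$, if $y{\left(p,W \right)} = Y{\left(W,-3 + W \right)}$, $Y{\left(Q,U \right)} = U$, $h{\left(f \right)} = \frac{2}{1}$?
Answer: $- \frac{3160068}{103} \approx -30680.0$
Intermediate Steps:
$h{\left(f \right)} = 2$ ($h{\left(f \right)} = 2 \cdot 1 = 2$)
$y{\left(p,W \right)} = -3 + W$
$V{\left(l \right)} = 3 + 2 l$ ($V{\left(l \right)} = 2 l + 3 = 3 + 2 l$)
$- 3408 \left(y{\left(23,12 \right)} - \frac{1}{V{\left(-6 \right)} - 403}\right) = - 3408 \left(\left(-3 + 12\right) - \frac{1}{\left(3 + 2 \left(-6\right)\right) - 403}\right) = - 3408 \left(9 - \frac{1}{\left(3 - 12\right) - 403}\right) = - 3408 \left(9 - \frac{1}{-9 - 403}\right) = - 3408 \left(9 - \frac{1}{-412}\right) = - 3408 \left(9 - - \frac{1}{412}\right) = - 3408 \left(9 + \frac{1}{412}\right) = \left(-3408\right) \frac{3709}{412} = - \frac{3160068}{103}$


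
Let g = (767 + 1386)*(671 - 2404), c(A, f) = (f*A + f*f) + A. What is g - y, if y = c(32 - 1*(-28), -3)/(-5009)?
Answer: -18689325452/5009 ≈ -3.7311e+6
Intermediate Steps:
c(A, f) = A + f² + A*f (c(A, f) = (A*f + f²) + A = (f² + A*f) + A = A + f² + A*f)
y = 111/5009 (y = ((32 - 1*(-28)) + (-3)² + (32 - 1*(-28))*(-3))/(-5009) = ((32 + 28) + 9 + (32 + 28)*(-3))*(-1/5009) = (60 + 9 + 60*(-3))*(-1/5009) = (60 + 9 - 180)*(-1/5009) = -111*(-1/5009) = 111/5009 ≈ 0.022160)
g = -3731149 (g = 2153*(-1733) = -3731149)
g - y = -3731149 - 1*111/5009 = -3731149 - 111/5009 = -18689325452/5009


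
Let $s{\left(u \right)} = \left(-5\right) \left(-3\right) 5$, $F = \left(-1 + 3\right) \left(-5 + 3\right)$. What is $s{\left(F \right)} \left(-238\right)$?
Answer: $-17850$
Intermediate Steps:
$F = -4$ ($F = 2 \left(-2\right) = -4$)
$s{\left(u \right)} = 75$ ($s{\left(u \right)} = 15 \cdot 5 = 75$)
$s{\left(F \right)} \left(-238\right) = 75 \left(-238\right) = -17850$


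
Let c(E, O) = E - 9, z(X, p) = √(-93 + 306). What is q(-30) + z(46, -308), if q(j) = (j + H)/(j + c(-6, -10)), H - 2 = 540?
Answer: -512/45 + √213 ≈ 3.2167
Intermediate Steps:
H = 542 (H = 2 + 540 = 542)
z(X, p) = √213
c(E, O) = -9 + E
q(j) = (542 + j)/(-15 + j) (q(j) = (j + 542)/(j + (-9 - 6)) = (542 + j)/(j - 15) = (542 + j)/(-15 + j))
q(-30) + z(46, -308) = (542 - 30)/(-15 - 30) + √213 = 512/(-45) + √213 = -1/45*512 + √213 = -512/45 + √213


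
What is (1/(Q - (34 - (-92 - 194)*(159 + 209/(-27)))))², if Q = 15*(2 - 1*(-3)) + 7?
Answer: 729/1361254225984 ≈ 5.3554e-10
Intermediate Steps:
Q = 82 (Q = 15*(2 + 3) + 7 = 15*5 + 7 = 75 + 7 = 82)
(1/(Q - (34 - (-92 - 194)*(159 + 209/(-27)))))² = (1/(82 - (34 - (-92 - 194)*(159 + 209/(-27)))))² = (1/(82 - (34 - (-286)*(159 + 209*(-1/27)))))² = (1/(82 - (34 - (-286)*(159 - 209/27))))² = (1/(82 - (34 - (-286)*4084/27)))² = (1/(82 - (34 - 1*(-1168024/27))))² = (1/(82 - (34 + 1168024/27)))² = (1/(82 - 1*1168942/27))² = (1/(82 - 1168942/27))² = (1/(-1166728/27))² = (-27/1166728)² = 729/1361254225984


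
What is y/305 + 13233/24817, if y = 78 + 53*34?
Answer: 10138405/1513837 ≈ 6.6972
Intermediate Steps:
y = 1880 (y = 78 + 1802 = 1880)
y/305 + 13233/24817 = 1880/305 + 13233/24817 = 1880*(1/305) + 13233*(1/24817) = 376/61 + 13233/24817 = 10138405/1513837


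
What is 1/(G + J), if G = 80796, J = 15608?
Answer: 1/96404 ≈ 1.0373e-5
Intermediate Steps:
1/(G + J) = 1/(80796 + 15608) = 1/96404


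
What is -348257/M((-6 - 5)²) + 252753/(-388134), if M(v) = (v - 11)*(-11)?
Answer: 11238712609/39136845 ≈ 287.16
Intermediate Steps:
M(v) = 121 - 11*v (M(v) = (-11 + v)*(-11) = 121 - 11*v)
-348257/M((-6 - 5)²) + 252753/(-388134) = -348257/(121 - 11*(-6 - 5)²) + 252753/(-388134) = -348257/(121 - 11*(-11)²) + 252753*(-1/388134) = -348257/(121 - 11*121) - 84251/129378 = -348257/(121 - 1331) - 84251/129378 = -348257/(-1210) - 84251/129378 = -348257*(-1/1210) - 84251/129378 = 348257/1210 - 84251/129378 = 11238712609/39136845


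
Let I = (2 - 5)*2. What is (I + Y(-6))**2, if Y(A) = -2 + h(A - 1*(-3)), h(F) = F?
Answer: 121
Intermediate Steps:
I = -6 (I = -3*2 = -6)
Y(A) = 1 + A (Y(A) = -2 + (A - 1*(-3)) = -2 + (A + 3) = -2 + (3 + A) = 1 + A)
(I + Y(-6))**2 = (-6 + (1 - 6))**2 = (-6 - 5)**2 = (-11)**2 = 121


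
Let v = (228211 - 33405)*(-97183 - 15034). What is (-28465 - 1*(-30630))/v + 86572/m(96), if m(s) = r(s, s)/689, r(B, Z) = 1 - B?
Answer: -1303940143253551091/2076751765690 ≈ -6.2788e+5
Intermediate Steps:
v = -21860544902 (v = 194806*(-112217) = -21860544902)
m(s) = 1/689 - s/689 (m(s) = (1 - s)/689 = (1 - s)*(1/689) = 1/689 - s/689)
(-28465 - 1*(-30630))/v + 86572/m(96) = (-28465 - 1*(-30630))/(-21860544902) + 86572/(1/689 - 1/689*96) = (-28465 + 30630)*(-1/21860544902) + 86572/(1/689 - 96/689) = 2165*(-1/21860544902) + 86572/(-95/689) = -2165/21860544902 + 86572*(-689/95) = -2165/21860544902 - 59648108/95 = -1303940143253551091/2076751765690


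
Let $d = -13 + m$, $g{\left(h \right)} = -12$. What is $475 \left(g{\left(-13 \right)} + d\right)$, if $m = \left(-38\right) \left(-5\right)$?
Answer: $78375$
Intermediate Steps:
$m = 190$
$d = 177$ ($d = -13 + 190 = 177$)
$475 \left(g{\left(-13 \right)} + d\right) = 475 \left(-12 + 177\right) = 475 \cdot 165 = 78375$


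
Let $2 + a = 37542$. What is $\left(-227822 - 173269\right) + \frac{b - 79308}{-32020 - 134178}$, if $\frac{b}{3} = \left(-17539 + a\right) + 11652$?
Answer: $- \frac{66660537669}{166198} \approx -4.0109 \cdot 10^{5}$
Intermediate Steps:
$a = 37540$ ($a = -2 + 37542 = 37540$)
$b = 94959$ ($b = 3 \left(\left(-17539 + 37540\right) + 11652\right) = 3 \left(20001 + 11652\right) = 3 \cdot 31653 = 94959$)
$\left(-227822 - 173269\right) + \frac{b - 79308}{-32020 - 134178} = \left(-227822 - 173269\right) + \frac{94959 - 79308}{-32020 - 134178} = -401091 + \frac{15651}{-166198} = -401091 + 15651 \left(- \frac{1}{166198}\right) = -401091 - \frac{15651}{166198} = - \frac{66660537669}{166198}$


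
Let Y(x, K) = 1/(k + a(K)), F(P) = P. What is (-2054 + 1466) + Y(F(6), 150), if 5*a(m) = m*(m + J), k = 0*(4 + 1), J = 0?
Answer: -2645999/4500 ≈ -588.00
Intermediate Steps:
k = 0 (k = 0*5 = 0)
a(m) = m²/5 (a(m) = (m*(m + 0))/5 = (m*m)/5 = m²/5)
Y(x, K) = 5/K² (Y(x, K) = 1/(0 + K²/5) = 1/(K²/5) = 5/K²)
(-2054 + 1466) + Y(F(6), 150) = (-2054 + 1466) + 5/150² = -588 + 5*(1/22500) = -588 + 1/4500 = -2645999/4500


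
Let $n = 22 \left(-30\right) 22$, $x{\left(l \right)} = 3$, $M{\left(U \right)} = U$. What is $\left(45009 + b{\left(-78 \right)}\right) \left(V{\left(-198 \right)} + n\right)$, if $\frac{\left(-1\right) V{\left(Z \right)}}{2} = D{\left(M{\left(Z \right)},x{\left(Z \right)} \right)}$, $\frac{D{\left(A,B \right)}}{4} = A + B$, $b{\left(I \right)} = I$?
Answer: $-582305760$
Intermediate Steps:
$n = -14520$ ($n = \left(-660\right) 22 = -14520$)
$D{\left(A,B \right)} = 4 A + 4 B$ ($D{\left(A,B \right)} = 4 \left(A + B\right) = 4 A + 4 B$)
$V{\left(Z \right)} = -24 - 8 Z$ ($V{\left(Z \right)} = - 2 \left(4 Z + 4 \cdot 3\right) = - 2 \left(4 Z + 12\right) = - 2 \left(12 + 4 Z\right) = -24 - 8 Z$)
$\left(45009 + b{\left(-78 \right)}\right) \left(V{\left(-198 \right)} + n\right) = \left(45009 - 78\right) \left(\left(-24 - -1584\right) - 14520\right) = 44931 \left(\left(-24 + 1584\right) - 14520\right) = 44931 \left(1560 - 14520\right) = 44931 \left(-12960\right) = -582305760$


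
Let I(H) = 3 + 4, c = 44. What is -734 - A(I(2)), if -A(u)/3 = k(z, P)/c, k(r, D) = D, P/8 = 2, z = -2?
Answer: -8062/11 ≈ -732.91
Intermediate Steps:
P = 16 (P = 8*2 = 16)
I(H) = 7
A(u) = -12/11 (A(u) = -48/44 = -3*4/11 = -12/11)
-734 - A(I(2)) = -734 - 1*(-12/11) = -734 + 12/11 = -8062/11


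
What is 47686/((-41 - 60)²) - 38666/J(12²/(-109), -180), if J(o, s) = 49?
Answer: -392095252/499849 ≈ -784.43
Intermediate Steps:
47686/((-41 - 60)²) - 38666/J(12²/(-109), -180) = 47686/((-41 - 60)²) - 38666/49 = 47686/((-101)²) - 38666*1/49 = 47686/10201 - 38666/49 = -392095252/499849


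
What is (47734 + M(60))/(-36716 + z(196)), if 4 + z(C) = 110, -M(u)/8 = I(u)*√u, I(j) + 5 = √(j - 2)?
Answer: -23867/18305 - 8*√15*(5 - √58)/18305 ≈ -1.2994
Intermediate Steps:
I(j) = -5 + √(-2 + j) (I(j) = -5 + √(j - 2) = -5 + √(-2 + j))
M(u) = -8*√u*(-5 + √(-2 + u)) (M(u) = -8*(-5 + √(-2 + u))*√u = -8*√u*(-5 + √(-2 + u)))
z(C) = 106 (z(C) = -4 + 110 = 106)
(47734 + M(60))/(-36716 + z(196)) = (47734 + 8*√60*(5 - √(-2 + 60)))/(-36716 + 106) = (47734 + 8*(2*√15)*(5 - √58))/(-36610) = (47734 + 16*√15*(5 - √58))*(-1/36610) = -23867/18305 - 8*√15*(5 - √58)/18305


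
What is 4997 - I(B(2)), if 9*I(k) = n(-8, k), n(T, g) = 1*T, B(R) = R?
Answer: 44981/9 ≈ 4997.9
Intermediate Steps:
n(T, g) = T
I(k) = -8/9 (I(k) = (⅑)*(-8) = -8/9)
4997 - I(B(2)) = 4997 - 1*(-8/9) = 4997 + 8/9 = 44981/9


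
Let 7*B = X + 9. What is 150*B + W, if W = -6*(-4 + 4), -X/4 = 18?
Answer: -1350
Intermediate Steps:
X = -72 (X = -4*18 = -72)
B = -9 (B = (-72 + 9)/7 = (⅐)*(-63) = -9)
W = 0 (W = -6*0 = 0)
150*B + W = 150*(-9) + 0 = -1350 + 0 = -1350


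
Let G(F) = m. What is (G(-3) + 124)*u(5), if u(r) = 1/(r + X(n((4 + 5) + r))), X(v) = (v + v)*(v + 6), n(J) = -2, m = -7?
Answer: -117/11 ≈ -10.636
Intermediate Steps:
X(v) = 2*v*(6 + v) (X(v) = (2*v)*(6 + v) = 2*v*(6 + v))
G(F) = -7
u(r) = 1/(-16 + r) (u(r) = 1/(r + 2*(-2)*(6 - 2)) = 1/(r + 2*(-2)*4) = 1/(r - 16) = 1/(-16 + r))
(G(-3) + 124)*u(5) = (-7 + 124)/(-16 + 5) = 117/(-11) = 117*(-1/11) = -117/11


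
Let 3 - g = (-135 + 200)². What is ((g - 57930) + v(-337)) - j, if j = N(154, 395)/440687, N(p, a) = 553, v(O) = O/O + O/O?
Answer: -27388697603/440687 ≈ -62150.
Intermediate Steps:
v(O) = 2 (v(O) = 1 + 1 = 2)
j = 553/440687 ≈ 0.0012549
g = -4222 (g = 3 - (-135 + 200)² = 3 - 1*65² = 3 - 1*4225 = 3 - 4225 = -4222)
((g - 57930) + v(-337)) - j = ((-4222 - 57930) + 2) - 1*553/440687 = (-62152 + 2) - 553/440687 = -62150 - 553/440687 = -27388697603/440687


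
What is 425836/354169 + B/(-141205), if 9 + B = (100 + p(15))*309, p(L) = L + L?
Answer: 45906391171/50010433645 ≈ 0.91794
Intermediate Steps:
p(L) = 2*L
B = 40161 (B = -9 + (100 + 2*15)*309 = -9 + (100 + 30)*309 = -9 + 130*309 = -9 + 40170 = 40161)
425836/354169 + B/(-141205) = 425836/354169 + 40161/(-141205) = 425836*(1/354169) + 40161*(-1/141205) = 425836/354169 - 40161/141205 = 45906391171/50010433645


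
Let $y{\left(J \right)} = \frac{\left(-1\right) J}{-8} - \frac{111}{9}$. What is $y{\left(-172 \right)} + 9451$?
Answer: $\frac{56503}{6} \approx 9417.2$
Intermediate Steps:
$y{\left(J \right)} = - \frac{37}{3} + \frac{J}{8}$ ($y{\left(J \right)} = - J \left(- \frac{1}{8}\right) - \frac{37}{3} = \frac{J}{8} - \frac{37}{3} = - \frac{37}{3} + \frac{J}{8}$)
$y{\left(-172 \right)} + 9451 = \left(- \frac{37}{3} + \frac{1}{8} \left(-172\right)\right) + 9451 = \left(- \frac{37}{3} - \frac{43}{2}\right) + 9451 = - \frac{203}{6} + 9451 = \frac{56503}{6}$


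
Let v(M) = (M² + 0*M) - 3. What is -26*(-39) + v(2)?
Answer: 1015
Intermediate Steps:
v(M) = -3 + M² (v(M) = (M² + 0) - 3 = M² - 3 = -3 + M²)
-26*(-39) + v(2) = -26*(-39) + (-3 + 2²) = 1014 + (-3 + 4) = 1014 + 1 = 1015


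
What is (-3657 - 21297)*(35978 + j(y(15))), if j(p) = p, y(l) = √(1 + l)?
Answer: -897894828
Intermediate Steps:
(-3657 - 21297)*(35978 + j(y(15))) = (-3657 - 21297)*(35978 + √(1 + 15)) = -24954*(35978 + √16) = -24954*(35978 + 4) = -24954*35982 = -897894828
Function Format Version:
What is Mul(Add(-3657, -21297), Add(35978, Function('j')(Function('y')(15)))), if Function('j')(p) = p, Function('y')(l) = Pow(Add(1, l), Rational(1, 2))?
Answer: -897894828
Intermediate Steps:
Mul(Add(-3657, -21297), Add(35978, Function('j')(Function('y')(15)))) = Mul(Add(-3657, -21297), Add(35978, Pow(Add(1, 15), Rational(1, 2)))) = Mul(-24954, Add(35978, Pow(16, Rational(1, 2)))) = Mul(-24954, Add(35978, 4)) = Mul(-24954, 35982) = -897894828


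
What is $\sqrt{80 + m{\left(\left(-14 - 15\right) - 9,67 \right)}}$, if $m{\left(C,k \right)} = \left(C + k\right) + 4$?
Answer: $\sqrt{113} \approx 10.63$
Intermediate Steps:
$m{\left(C,k \right)} = 4 + C + k$
$\sqrt{80 + m{\left(\left(-14 - 15\right) - 9,67 \right)}} = \sqrt{80 + \left(4 - 38 + 67\right)} = \sqrt{80 + 33} = \sqrt{113}$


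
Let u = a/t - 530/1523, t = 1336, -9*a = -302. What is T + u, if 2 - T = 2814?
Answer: -25750404499/9156276 ≈ -2812.3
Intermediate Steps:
a = 302/9 (a = -1/9*(-302) = 302/9 ≈ 33.556)
u = -2956387/9156276 (u = (302/9)/1336 - 530/1523 = (302/9)*(1/1336) - 530*1/1523 = 151/6012 - 530/1523 = -2956387/9156276 ≈ -0.32288)
T = -2812 (T = 2 - 1*2814 = 2 - 2814 = -2812)
T + u = -2812 - 2956387/9156276 = -25750404499/9156276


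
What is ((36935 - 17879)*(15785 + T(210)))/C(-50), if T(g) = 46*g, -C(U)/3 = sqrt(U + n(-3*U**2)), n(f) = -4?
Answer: 80813320*I*sqrt(6)/9 ≈ 2.1995e+7*I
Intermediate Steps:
C(U) = -3*sqrt(-4 + U) (C(U) = -3*sqrt(U - 4) = -3*sqrt(-4 + U))
((36935 - 17879)*(15785 + T(210)))/C(-50) = ((36935 - 17879)*(15785 + 46*210))/((-3*sqrt(-4 - 50))) = (19056*(15785 + 9660))/((-9*I*sqrt(6))) = (19056*25445)/((-9*I*sqrt(6))) = 484879920/((-9*I*sqrt(6))) = 484879920*(I*sqrt(6)/54) = 80813320*I*sqrt(6)/9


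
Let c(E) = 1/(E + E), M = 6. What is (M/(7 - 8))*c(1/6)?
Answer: -18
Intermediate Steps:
c(E) = 1/(2*E)
(M/(7 - 8))*c(1/6) = (6/(7 - 8))*(1/(2*((1/6)))) = (6/(-1))*(1/(2*((1*(1/6))))) = (6*(-1))*(1/(2*(1/6))) = -3*6 = -6*3 = -18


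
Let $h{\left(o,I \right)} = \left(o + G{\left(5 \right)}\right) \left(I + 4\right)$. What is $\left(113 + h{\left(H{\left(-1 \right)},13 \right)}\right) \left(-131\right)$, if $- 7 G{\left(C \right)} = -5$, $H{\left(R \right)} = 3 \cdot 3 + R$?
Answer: $- \frac{239468}{7} \approx -34210.0$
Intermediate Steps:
$H{\left(R \right)} = 9 + R$
$G{\left(C \right)} = \frac{5}{7}$ ($G{\left(C \right)} = \left(- \frac{1}{7}\right) \left(-5\right) = \frac{5}{7}$)
$h{\left(o,I \right)} = \left(4 + I\right) \left(\frac{5}{7} + o\right)$ ($h{\left(o,I \right)} = \left(o + \frac{5}{7}\right) \left(I + 4\right) = \left(\frac{5}{7} + o\right) \left(4 + I\right) = \left(4 + I\right) \left(\frac{5}{7} + o\right)$)
$\left(113 + h{\left(H{\left(-1 \right)},13 \right)}\right) \left(-131\right) = \left(113 + \left(\frac{20}{7} + 4 \left(9 - 1\right) + \frac{5}{7} \cdot 13 + 13 \left(9 - 1\right)\right)\right) \left(-131\right) = \left(113 + \left(\frac{20}{7} + 4 \cdot 8 + \frac{65}{7} + 13 \cdot 8\right)\right) \left(-131\right) = \left(113 + \left(\frac{20}{7} + 32 + \frac{65}{7} + 104\right)\right) \left(-131\right) = \left(113 + \frac{1037}{7}\right) \left(-131\right) = \frac{1828}{7} \left(-131\right) = - \frac{239468}{7}$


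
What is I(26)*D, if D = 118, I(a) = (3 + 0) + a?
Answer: 3422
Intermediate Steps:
I(a) = 3 + a
I(26)*D = (3 + 26)*118 = 29*118 = 3422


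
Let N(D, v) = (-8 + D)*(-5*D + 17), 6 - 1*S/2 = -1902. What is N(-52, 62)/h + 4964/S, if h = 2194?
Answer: -6566363/1046538 ≈ -6.2744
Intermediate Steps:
S = 3816 (S = 12 - 2*(-1902) = 12 + 3804 = 3816)
N(D, v) = (-8 + D)*(17 - 5*D)
N(-52, 62)/h + 4964/S = (-136 - 5*(-52)² + 57*(-52))/2194 + 4964/3816 = (-136 - 5*2704 - 2964)*(1/2194) + 4964*(1/3816) = (-136 - 13520 - 2964)*(1/2194) + 1241/954 = -16620*1/2194 + 1241/954 = -8310/1097 + 1241/954 = -6566363/1046538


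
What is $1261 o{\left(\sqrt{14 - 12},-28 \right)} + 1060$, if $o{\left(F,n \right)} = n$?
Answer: $-34248$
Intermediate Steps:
$1261 o{\left(\sqrt{14 - 12},-28 \right)} + 1060 = 1261 \left(-28\right) + 1060 = -35308 + 1060 = -34248$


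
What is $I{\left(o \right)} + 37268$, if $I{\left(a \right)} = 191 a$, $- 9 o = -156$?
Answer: $\frac{121736}{3} \approx 40579.0$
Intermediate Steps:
$o = \frac{52}{3}$ ($o = \left(- \frac{1}{9}\right) \left(-156\right) = \frac{52}{3} \approx 17.333$)
$I{\left(o \right)} + 37268 = 191 \cdot \frac{52}{3} + 37268 = \frac{9932}{3} + 37268 = \frac{121736}{3}$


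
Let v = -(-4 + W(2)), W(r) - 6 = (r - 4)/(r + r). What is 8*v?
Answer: -12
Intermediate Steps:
W(r) = 6 + (-4 + r)/(2*r) (W(r) = 6 + (r - 4)/(r + r) = 6 + (-4 + r)/((2*r)) = 6 + (-4 + r)*(1/(2*r)) = 6 + (-4 + r)/(2*r))
v = -3/2 (v = -(-4 + (13/2 - 2/2)) = -(-4 + (13/2 - 2*½)) = -(-4 + (13/2 - 1)) = -(-4 + 11/2) = -1*3/2 = -3/2 ≈ -1.5000)
8*v = 8*(-3/2) = -12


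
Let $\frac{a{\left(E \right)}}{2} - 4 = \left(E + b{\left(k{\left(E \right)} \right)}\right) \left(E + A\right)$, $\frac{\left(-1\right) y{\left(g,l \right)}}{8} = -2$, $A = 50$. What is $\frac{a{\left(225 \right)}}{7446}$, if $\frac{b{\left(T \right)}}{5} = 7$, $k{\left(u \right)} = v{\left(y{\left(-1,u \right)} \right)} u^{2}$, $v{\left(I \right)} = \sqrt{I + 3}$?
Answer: $\frac{71504}{3723} \approx 19.206$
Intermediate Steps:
$y{\left(g,l \right)} = 16$ ($y{\left(g,l \right)} = \left(-8\right) \left(-2\right) = 16$)
$v{\left(I \right)} = \sqrt{3 + I}$
$k{\left(u \right)} = \sqrt{19} u^{2}$ ($k{\left(u \right)} = \sqrt{3 + 16} u^{2} = \sqrt{19} u^{2}$)
$b{\left(T \right)} = 35$ ($b{\left(T \right)} = 5 \cdot 7 = 35$)
$a{\left(E \right)} = 8 + 2 \left(35 + E\right) \left(50 + E\right)$ ($a{\left(E \right)} = 8 + 2 \left(E + 35\right) \left(E + 50\right) = 8 + 2 \left(35 + E\right) \left(50 + E\right)$)
$\frac{a{\left(225 \right)}}{7446} = \frac{3508 + 2 \cdot 225^{2} + 170 \cdot 225}{7446} = \left(3508 + 2 \cdot 50625 + 38250\right) \frac{1}{7446} = \left(3508 + 101250 + 38250\right) \frac{1}{7446} = 143008 \cdot \frac{1}{7446} = \frac{71504}{3723}$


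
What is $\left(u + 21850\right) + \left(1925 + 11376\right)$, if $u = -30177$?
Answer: $4974$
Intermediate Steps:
$\left(u + 21850\right) + \left(1925 + 11376\right) = \left(-30177 + 21850\right) + \left(1925 + 11376\right) = -8327 + 13301 = 4974$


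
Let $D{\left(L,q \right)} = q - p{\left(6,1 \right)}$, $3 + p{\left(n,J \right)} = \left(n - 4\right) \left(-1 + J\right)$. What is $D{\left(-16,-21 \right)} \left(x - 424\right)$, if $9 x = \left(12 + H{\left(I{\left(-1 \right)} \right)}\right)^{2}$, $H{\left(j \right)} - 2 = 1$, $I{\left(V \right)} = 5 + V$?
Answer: $7182$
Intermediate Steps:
$p{\left(n,J \right)} = -3 + \left(-1 + J\right) \left(-4 + n\right)$ ($p{\left(n,J \right)} = -3 + \left(n - 4\right) \left(-1 + J\right) = -3 + \left(-4 + n\right) \left(-1 + J\right) = -3 + \left(-1 + J\right) \left(-4 + n\right)$)
$H{\left(j \right)} = 3$ ($H{\left(j \right)} = 2 + 1 = 3$)
$x = 25$ ($x = \frac{\left(12 + 3\right)^{2}}{9} = \frac{15^{2}}{9} = \frac{1}{9} \cdot 225 = 25$)
$D{\left(L,q \right)} = 3 + q$ ($D{\left(L,q \right)} = q - \left(1 - 6 - 4 + 1 \cdot 6\right) = q - \left(1 - 6 - 4 + 6\right) = q - -3 = q + 3 = 3 + q$)
$D{\left(-16,-21 \right)} \left(x - 424\right) = \left(3 - 21\right) \left(25 - 424\right) = \left(-18\right) \left(-399\right) = 7182$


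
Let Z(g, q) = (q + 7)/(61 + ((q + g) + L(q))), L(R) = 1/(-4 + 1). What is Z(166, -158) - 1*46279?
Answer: -9533927/206 ≈ -46281.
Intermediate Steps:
L(R) = -⅓ (L(R) = 1/(-3) = -⅓)
Z(g, q) = (7 + q)/(182/3 + g + q) (Z(g, q) = (q + 7)/(61 + ((q + g) - ⅓)) = (7 + q)/(61 + ((g + q) - ⅓)) = (7 + q)/(61 + (-⅓ + g + q)) = (7 + q)/(182/3 + g + q))
Z(166, -158) - 1*46279 = 3*(7 - 158)/(182 + 3*166 + 3*(-158)) - 1*46279 = 3*(-151)/(182 + 498 - 474) - 46279 = 3*(-151)/206 - 46279 = 3*(1/206)*(-151) - 46279 = -453/206 - 46279 = -9533927/206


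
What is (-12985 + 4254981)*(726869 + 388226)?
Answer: 4730228529620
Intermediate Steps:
(-12985 + 4254981)*(726869 + 388226) = 4241996*1115095 = 4730228529620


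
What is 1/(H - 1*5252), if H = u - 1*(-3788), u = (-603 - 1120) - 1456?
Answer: -1/4643 ≈ -0.00021538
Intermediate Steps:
u = -3179 (u = -1723 - 1456 = -3179)
H = 609 (H = -3179 - 1*(-3788) = -3179 + 3788 = 609)
1/(H - 1*5252) = 1/(609 - 1*5252) = 1/(609 - 5252) = 1/(-4643) = -1/4643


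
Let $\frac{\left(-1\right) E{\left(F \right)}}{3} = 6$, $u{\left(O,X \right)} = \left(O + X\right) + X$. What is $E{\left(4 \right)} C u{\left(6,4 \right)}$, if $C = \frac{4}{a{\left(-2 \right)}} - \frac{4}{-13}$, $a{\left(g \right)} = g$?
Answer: $\frac{5544}{13} \approx 426.46$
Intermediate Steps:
$u{\left(O,X \right)} = O + 2 X$
$E{\left(F \right)} = -18$ ($E{\left(F \right)} = \left(-3\right) 6 = -18$)
$C = - \frac{22}{13}$ ($C = \frac{4}{-2} - \frac{4}{-13} = 4 \left(- \frac{1}{2}\right) - - \frac{4}{13} = -2 + \frac{4}{13} = - \frac{22}{13} \approx -1.6923$)
$E{\left(4 \right)} C u{\left(6,4 \right)} = \left(-18\right) \left(- \frac{22}{13}\right) \left(6 + 2 \cdot 4\right) = \frac{396 \left(6 + 8\right)}{13} = \frac{396}{13} \cdot 14 = \frac{5544}{13}$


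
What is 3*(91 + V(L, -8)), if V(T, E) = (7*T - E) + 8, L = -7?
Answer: 174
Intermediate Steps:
V(T, E) = 8 - E + 7*T (V(T, E) = (-E + 7*T) + 8 = 8 - E + 7*T)
3*(91 + V(L, -8)) = 3*(91 + (8 - 1*(-8) + 7*(-7))) = 3*(91 + (8 + 8 - 49)) = 3*(91 - 33) = 3*58 = 174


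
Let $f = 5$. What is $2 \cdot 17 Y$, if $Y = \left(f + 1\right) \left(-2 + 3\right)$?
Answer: $204$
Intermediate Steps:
$Y = 6$ ($Y = \left(5 + 1\right) \left(-2 + 3\right) = 6 \cdot 1 = 6$)
$2 \cdot 17 Y = 2 \cdot 17 \cdot 6 = 34 \cdot 6 = 204$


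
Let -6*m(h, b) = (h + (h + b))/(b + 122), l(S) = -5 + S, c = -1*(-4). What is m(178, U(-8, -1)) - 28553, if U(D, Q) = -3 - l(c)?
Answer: -3426419/120 ≈ -28554.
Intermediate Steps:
c = 4
U(D, Q) = -2 (U(D, Q) = -3 - (-5 + 4) = -3 - 1*(-1) = -3 + 1 = -2)
m(h, b) = -(b + 2*h)/(6*(122 + b)) (m(h, b) = -(h + (h + b))/(6*(b + 122)) = -(h + (b + h))/(6*(122 + b)) = -(b + 2*h)/(6*(122 + b)))
m(178, U(-8, -1)) - 28553 = (-1*(-2) - 2*178)/(6*(122 - 2)) - 28553 = (⅙)*(2 - 356)/120 - 28553 = (⅙)*(1/120)*(-354) - 28553 = -59/120 - 28553 = -3426419/120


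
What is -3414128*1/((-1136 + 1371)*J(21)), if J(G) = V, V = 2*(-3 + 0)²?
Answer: -1707064/2115 ≈ -807.12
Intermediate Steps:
V = 18 (V = 2*(-3)² = 2*9 = 18)
J(G) = 18
-3414128*1/((-1136 + 1371)*J(21)) = -3414128*1/(18*(-1136 + 1371)) = -3414128/(18*235) = -3414128/4230 = -3414128*1/4230 = -1707064/2115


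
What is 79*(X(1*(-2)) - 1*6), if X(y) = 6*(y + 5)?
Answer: 948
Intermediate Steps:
X(y) = 30 + 6*y (X(y) = 6*(5 + y) = 30 + 6*y)
79*(X(1*(-2)) - 1*6) = 79*((30 + 6*(1*(-2))) - 1*6) = 79*((30 + 6*(-2)) - 6) = 79*((30 - 12) - 6) = 79*(18 - 6) = 79*12 = 948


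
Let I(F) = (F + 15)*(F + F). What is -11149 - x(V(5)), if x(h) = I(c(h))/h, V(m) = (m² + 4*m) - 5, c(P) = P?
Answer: -11259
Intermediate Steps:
V(m) = -5 + m² + 4*m
I(F) = 2*F*(15 + F) (I(F) = (15 + F)*(2*F) = 2*F*(15 + F))
x(h) = 30 + 2*h (x(h) = (2*h*(15 + h))/h = 30 + 2*h)
-11149 - x(V(5)) = -11149 - (30 + 2*(-5 + 5² + 4*5)) = -11149 - (30 + 2*(-5 + 25 + 20)) = -11149 - (30 + 2*40) = -11149 - (30 + 80) = -11149 - 1*110 = -11149 - 110 = -11259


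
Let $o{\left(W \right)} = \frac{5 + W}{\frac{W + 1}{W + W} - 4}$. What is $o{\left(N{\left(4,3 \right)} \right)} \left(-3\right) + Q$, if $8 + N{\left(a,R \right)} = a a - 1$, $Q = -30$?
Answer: $- \frac{39}{2} \approx -19.5$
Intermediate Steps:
$N{\left(a,R \right)} = -9 + a^{2}$ ($N{\left(a,R \right)} = -8 + \left(a a - 1\right) = -8 + \left(a^{2} - 1\right) = -8 + \left(-1 + a^{2}\right) = -9 + a^{2}$)
$o{\left(W \right)} = \frac{5 + W}{-4 + \frac{1 + W}{2 W}}$ ($o{\left(W \right)} = \frac{5 + W}{\frac{1 + W}{2 W} - 4} = \frac{5 + W}{-4 + \frac{1 + W}{2 W}}$)
$o{\left(N{\left(4,3 \right)} \right)} \left(-3\right) + Q = - \frac{2 \left(-9 + 4^{2}\right) \left(5 - \left(9 - 4^{2}\right)\right)}{-1 + 7 \left(-9 + 4^{2}\right)} \left(-3\right) - 30 = - \frac{2 \left(-9 + 16\right) \left(5 + \left(-9 + 16\right)\right)}{-1 + 7 \left(-9 + 16\right)} \left(-3\right) - 30 = \left(-2\right) 7 \frac{1}{-1 + 7 \cdot 7} \left(5 + 7\right) \left(-3\right) - 30 = \left(-2\right) 7 \frac{1}{-1 + 49} \cdot 12 \left(-3\right) - 30 = \left(-2\right) 7 \cdot \frac{1}{48} \cdot 12 \left(-3\right) - 30 = \left(- \frac{7}{2}\right) \left(-3\right) - 30 = \frac{21}{2} - 30 = - \frac{39}{2}$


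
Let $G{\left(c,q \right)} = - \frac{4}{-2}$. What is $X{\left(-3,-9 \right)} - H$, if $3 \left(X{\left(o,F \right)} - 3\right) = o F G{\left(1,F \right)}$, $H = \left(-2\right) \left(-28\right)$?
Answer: $-35$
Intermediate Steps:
$G{\left(c,q \right)} = 2$ ($G{\left(c,q \right)} = \left(-4\right) \left(- \frac{1}{2}\right) = 2$)
$H = 56$
$X{\left(o,F \right)} = 3 + \frac{2 F o}{3}$ ($X{\left(o,F \right)} = 3 + \frac{o F 2}{3} = 3 + \frac{F o 2}{3} = 3 + \frac{2 F o}{3}$)
$X{\left(-3,-9 \right)} - H = \left(3 + \frac{2}{3} \left(-9\right) \left(-3\right)\right) - 56 = \left(3 + 18\right) - 56 = 21 - 56 = -35$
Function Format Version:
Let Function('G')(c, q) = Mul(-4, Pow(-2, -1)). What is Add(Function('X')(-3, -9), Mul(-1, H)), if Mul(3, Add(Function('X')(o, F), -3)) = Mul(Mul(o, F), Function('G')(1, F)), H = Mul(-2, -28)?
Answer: -35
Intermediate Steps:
Function('G')(c, q) = 2 (Function('G')(c, q) = Mul(-4, Rational(-1, 2)) = 2)
H = 56
Function('X')(o, F) = Add(3, Mul(Rational(2, 3), F, o)) (Function('X')(o, F) = Add(3, Mul(Rational(1, 3), Mul(Mul(o, F), 2))) = Add(3, Mul(Rational(1, 3), Mul(Mul(F, o), 2))) = Add(3, Mul(Rational(1, 3), Mul(2, F, o))) = Add(3, Mul(Rational(2, 3), F, o)))
Add(Function('X')(-3, -9), Mul(-1, H)) = Add(Add(3, Mul(Rational(2, 3), -9, -3)), Mul(-1, 56)) = Add(Add(3, 18), -56) = Add(21, -56) = -35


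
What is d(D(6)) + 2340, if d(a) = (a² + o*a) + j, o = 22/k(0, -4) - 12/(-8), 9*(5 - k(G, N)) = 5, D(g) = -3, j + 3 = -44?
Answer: 45653/20 ≈ 2282.6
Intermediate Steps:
j = -47 (j = -3 - 44 = -47)
k(G, N) = 40/9 (k(G, N) = 5 - ⅑*5 = 5 - 5/9 = 40/9)
o = 129/20 (o = 22/(40/9) - 12/(-8) = 22*(9/40) - 12*(-⅛) = 99/20 + 3/2 = 129/20 ≈ 6.4500)
d(a) = -47 + a² + 129*a/20 (d(a) = (a² + 129*a/20) - 47 = -47 + a² + 129*a/20)
d(D(6)) + 2340 = (-47 + (-3)² + (129/20)*(-3)) + 2340 = (-47 + 9 - 387/20) + 2340 = -1147/20 + 2340 = 45653/20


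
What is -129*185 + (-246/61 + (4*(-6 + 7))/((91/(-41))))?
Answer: -132507005/5551 ≈ -23871.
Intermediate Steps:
-129*185 + (-246/61 + (4*(-6 + 7))/((91/(-41)))) = -23865 + (-246*1/61 + (4*1)/((91*(-1/41)))) = -23865 + (-246/61 + 4/(-91/41)) = -23865 + (-246/61 + 4*(-41/91)) = -23865 + (-246/61 - 164/91) = -23865 - 32390/5551 = -132507005/5551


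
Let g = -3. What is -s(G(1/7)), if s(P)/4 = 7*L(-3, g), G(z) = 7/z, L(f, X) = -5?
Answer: 140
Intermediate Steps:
s(P) = -140 (s(P) = 4*(7*(-5)) = 4*(-35) = -140)
-s(G(1/7)) = -1*(-140) = 140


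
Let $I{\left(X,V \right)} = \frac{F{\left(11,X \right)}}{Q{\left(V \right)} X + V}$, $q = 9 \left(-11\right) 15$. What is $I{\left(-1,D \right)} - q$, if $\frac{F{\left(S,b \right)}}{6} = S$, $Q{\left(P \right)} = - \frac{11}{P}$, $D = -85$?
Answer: $\frac{1789975}{1206} \approx 1484.2$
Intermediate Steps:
$q = -1485$ ($q = \left(-99\right) 15 = -1485$)
$F{\left(S,b \right)} = 6 S$
$I{\left(X,V \right)} = \frac{66}{V - \frac{11 X}{V}}$ ($I{\left(X,V \right)} = \frac{6 \cdot 11}{- \frac{11}{V} X + V} = \frac{66}{- \frac{11 X}{V} + V} = \frac{66}{V - \frac{11 X}{V}}$)
$I{\left(-1,D \right)} - q = 66 \left(-85\right) \frac{1}{\left(-85\right)^{2} - -11} - -1485 = 66 \left(-85\right) \frac{1}{7225 + 11} + 1485 = 66 \left(-85\right) \frac{1}{7236} + 1485 = - \frac{935}{1206} + 1485 = \frac{1789975}{1206}$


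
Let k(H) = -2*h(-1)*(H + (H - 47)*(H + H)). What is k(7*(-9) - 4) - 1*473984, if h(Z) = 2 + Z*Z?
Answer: -565238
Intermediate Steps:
h(Z) = 2 + Z²
k(H) = -6*H - 12*H*(-47 + H) (k(H) = -2*(2 + (-1)²)*(H + (H - 47)*(H + H)) = -2*(2 + 1)*(H + (-47 + H)*(2*H)) = -6*(H + 2*H*(-47 + H)) = -2*(3*H + 6*H*(-47 + H)) = -6*H - 12*H*(-47 + H))
k(7*(-9) - 4) - 1*473984 = 6*(7*(-9) - 4)*(93 - 2*(7*(-9) - 4)) - 1*473984 = 6*(-63 - 4)*(93 - 2*(-63 - 4)) - 473984 = 6*(-67)*(93 - 2*(-67)) - 473984 = 6*(-67)*(93 + 134) - 473984 = 6*(-67)*227 - 473984 = -91254 - 473984 = -565238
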